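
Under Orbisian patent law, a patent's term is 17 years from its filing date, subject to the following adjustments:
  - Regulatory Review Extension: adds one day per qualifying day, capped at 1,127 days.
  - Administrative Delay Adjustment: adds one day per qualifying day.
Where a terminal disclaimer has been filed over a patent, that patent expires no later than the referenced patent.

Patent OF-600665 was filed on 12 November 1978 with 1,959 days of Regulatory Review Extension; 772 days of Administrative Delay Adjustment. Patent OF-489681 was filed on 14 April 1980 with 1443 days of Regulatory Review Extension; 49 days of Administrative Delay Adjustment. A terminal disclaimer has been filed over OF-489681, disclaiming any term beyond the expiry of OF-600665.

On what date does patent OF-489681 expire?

Natural term of OF-489681:
  Base: filing + 17 years → 14 April 1997.
  Regulatory Review Extension: 1443 days claimed exceeds the 1127-day cap, so +1127 days → 15 May 2000.
  Administrative Delay Adjustment: +49 days → 3 July 2000.
Expiry of referenced patent OF-600665:
  Base: filing + 17 years → 12 November 1995.
  Regulatory Review Extension: 1959 days claimed exceeds the 1127-day cap, so +1127 days → 13 December 1998.
  Administrative Delay Adjustment: +772 days → 23 January 2001.
Terminal disclaimer: OF-489681 expires on the earlier of 3 July 2000 and 23 January 2001.

July 3, 2000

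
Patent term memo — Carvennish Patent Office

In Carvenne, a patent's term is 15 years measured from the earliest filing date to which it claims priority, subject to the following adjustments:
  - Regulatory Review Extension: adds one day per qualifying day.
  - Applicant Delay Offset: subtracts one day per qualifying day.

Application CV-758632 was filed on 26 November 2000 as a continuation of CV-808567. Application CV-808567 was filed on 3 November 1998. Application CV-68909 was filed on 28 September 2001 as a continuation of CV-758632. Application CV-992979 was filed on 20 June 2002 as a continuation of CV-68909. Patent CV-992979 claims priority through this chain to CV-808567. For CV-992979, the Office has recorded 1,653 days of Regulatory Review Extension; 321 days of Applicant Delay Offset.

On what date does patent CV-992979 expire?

June 27, 2017

Earliest priority filing: 3 November 1998.
Base term: 3 November 1998 + 15 years → 3 November 2013.
Regulatory Review Extension: +1653 days → 14 May 2018.
Applicant Delay Offset: −321 days → 27 June 2017.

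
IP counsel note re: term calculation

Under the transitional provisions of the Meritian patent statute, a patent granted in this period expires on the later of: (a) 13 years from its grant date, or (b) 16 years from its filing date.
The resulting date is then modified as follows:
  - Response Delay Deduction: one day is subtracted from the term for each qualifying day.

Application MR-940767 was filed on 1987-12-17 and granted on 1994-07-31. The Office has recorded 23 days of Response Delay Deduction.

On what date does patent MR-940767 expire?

2007-07-08

(a) grant + 13 years → 31 July 2007.
(b) filing + 16 years → 17 December 2003.
Later of the two: 31 July 2007.
Response Delay Deduction: −23 days → 8 July 2007.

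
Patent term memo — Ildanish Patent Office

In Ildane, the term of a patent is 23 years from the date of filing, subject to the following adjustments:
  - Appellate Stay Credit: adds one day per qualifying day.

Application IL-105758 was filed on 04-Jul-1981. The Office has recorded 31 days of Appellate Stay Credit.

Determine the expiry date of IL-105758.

2004-08-04

Base term: filing date + 23 years → 4 July 2004.
Appellate Stay Credit: +31 days → 4 August 2004.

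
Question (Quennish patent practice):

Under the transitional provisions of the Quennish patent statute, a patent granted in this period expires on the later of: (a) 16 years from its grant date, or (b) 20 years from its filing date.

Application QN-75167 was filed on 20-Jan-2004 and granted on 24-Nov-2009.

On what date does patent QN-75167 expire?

(a) grant + 16 years → 24 November 2025.
(b) filing + 20 years → 20 January 2024.
Later of the two: 24 November 2025.

2025-11-24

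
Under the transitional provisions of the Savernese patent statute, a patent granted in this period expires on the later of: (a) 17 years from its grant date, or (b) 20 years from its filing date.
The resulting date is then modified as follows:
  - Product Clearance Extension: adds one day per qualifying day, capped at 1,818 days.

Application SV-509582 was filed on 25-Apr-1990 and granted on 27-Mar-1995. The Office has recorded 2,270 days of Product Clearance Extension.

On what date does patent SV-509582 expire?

2017-03-19

(a) grant + 17 years → 27 March 2012.
(b) filing + 20 years → 25 April 2010.
Later of the two: 27 March 2012.
Product Clearance Extension: 2270 days claimed exceeds the 1818-day cap, so +1818 days → 19 March 2017.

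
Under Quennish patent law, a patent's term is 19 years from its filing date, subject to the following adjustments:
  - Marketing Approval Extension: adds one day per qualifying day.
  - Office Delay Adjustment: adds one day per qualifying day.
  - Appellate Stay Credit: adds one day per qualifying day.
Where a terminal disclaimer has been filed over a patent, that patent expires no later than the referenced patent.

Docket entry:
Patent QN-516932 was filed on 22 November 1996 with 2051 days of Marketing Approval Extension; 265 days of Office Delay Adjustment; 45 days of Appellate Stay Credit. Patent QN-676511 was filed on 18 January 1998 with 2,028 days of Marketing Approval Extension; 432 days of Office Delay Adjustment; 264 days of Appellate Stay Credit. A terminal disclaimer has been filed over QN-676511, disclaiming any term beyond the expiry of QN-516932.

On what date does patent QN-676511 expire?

Natural term of QN-676511:
  Base: filing + 19 years → 18 January 2017.
  Marketing Approval Extension: +2028 days → 8 August 2022.
  Office Delay Adjustment: +432 days → 14 October 2023.
  Appellate Stay Credit: +264 days → 4 July 2024.
Expiry of referenced patent QN-516932:
  Base: filing + 19 years → 22 November 2015.
  Marketing Approval Extension: +2051 days → 4 July 2021.
  Office Delay Adjustment: +265 days → 26 March 2022.
  Appellate Stay Credit: +45 days → 10 May 2022.
Terminal disclaimer: QN-676511 expires on the earlier of 4 July 2024 and 10 May 2022.

2022-05-10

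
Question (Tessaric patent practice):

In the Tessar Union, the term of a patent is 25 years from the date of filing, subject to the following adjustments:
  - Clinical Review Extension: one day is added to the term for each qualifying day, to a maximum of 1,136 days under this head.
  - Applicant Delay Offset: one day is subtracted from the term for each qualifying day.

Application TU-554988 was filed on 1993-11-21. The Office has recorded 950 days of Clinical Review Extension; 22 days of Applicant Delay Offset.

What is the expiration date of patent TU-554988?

2021-06-06

Base term: filing date + 25 years → 21 November 2018.
Clinical Review Extension: 950 days (within the 1136-day cap) → +950 days → 28 June 2021.
Applicant Delay Offset: −22 days → 6 June 2021.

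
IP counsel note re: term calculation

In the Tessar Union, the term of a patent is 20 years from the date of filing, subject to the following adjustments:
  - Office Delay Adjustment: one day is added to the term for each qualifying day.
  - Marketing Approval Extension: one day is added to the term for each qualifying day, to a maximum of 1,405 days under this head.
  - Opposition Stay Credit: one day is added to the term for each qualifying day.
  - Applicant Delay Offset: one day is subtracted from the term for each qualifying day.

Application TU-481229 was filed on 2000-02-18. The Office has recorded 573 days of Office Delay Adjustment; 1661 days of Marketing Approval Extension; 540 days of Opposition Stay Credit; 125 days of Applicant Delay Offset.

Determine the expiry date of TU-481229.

2026-09-07

Base term: filing date + 20 years → 18 February 2020.
Office Delay Adjustment: +573 days → 13 September 2021.
Marketing Approval Extension: 1661 days claimed exceeds the 1405-day cap, so +1405 days → 19 July 2025.
Opposition Stay Credit: +540 days → 10 January 2027.
Applicant Delay Offset: −125 days → 7 September 2026.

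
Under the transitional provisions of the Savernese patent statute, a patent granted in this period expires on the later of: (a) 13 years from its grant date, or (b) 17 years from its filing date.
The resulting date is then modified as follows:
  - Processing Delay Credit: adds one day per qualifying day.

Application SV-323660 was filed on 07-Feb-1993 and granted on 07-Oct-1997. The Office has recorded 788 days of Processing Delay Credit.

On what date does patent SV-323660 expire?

December 3, 2012

(a) grant + 13 years → 7 October 2010.
(b) filing + 17 years → 7 February 2010.
Later of the two: 7 October 2010.
Processing Delay Credit: +788 days → 3 December 2012.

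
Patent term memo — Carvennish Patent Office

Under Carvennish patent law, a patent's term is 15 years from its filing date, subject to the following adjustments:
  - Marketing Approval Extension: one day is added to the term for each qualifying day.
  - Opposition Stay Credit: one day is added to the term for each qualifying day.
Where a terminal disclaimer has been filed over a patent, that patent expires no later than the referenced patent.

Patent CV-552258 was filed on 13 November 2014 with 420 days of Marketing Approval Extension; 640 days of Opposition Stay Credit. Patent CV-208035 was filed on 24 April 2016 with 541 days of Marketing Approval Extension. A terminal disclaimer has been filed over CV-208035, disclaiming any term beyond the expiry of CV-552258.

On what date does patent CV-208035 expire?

October 8, 2032

Natural term of CV-208035:
  Base: filing + 15 years → 24 April 2031.
  Marketing Approval Extension: +541 days → 16 October 2032.
Expiry of referenced patent CV-552258:
  Base: filing + 15 years → 13 November 2029.
  Marketing Approval Extension: +420 days → 7 January 2031.
  Opposition Stay Credit: +640 days → 8 October 2032.
Terminal disclaimer: CV-208035 expires on the earlier of 16 October 2032 and 8 October 2032.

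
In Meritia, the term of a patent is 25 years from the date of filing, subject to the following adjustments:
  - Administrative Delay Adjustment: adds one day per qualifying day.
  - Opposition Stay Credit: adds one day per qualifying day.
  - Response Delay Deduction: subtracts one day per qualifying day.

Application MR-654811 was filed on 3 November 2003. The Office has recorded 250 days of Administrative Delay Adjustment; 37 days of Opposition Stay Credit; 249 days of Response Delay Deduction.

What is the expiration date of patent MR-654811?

December 11, 2028

Base term: filing date + 25 years → 3 November 2028.
Administrative Delay Adjustment: +250 days → 11 July 2029.
Opposition Stay Credit: +37 days → 17 August 2029.
Response Delay Deduction: −249 days → 11 December 2028.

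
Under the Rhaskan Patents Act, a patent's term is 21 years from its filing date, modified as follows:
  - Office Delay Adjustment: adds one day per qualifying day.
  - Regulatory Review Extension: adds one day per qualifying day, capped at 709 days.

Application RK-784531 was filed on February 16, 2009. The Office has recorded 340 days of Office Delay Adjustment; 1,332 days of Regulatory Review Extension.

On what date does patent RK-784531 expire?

2032-12-31

Base term: filing date + 21 years → 16 February 2030.
Office Delay Adjustment: +340 days → 22 January 2031.
Regulatory Review Extension: 1332 days claimed exceeds the 709-day cap, so +709 days → 31 December 2032.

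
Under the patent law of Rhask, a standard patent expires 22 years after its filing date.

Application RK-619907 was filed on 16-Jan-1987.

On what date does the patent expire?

Filing date + 22 years → 16 January 2009.

2009-01-16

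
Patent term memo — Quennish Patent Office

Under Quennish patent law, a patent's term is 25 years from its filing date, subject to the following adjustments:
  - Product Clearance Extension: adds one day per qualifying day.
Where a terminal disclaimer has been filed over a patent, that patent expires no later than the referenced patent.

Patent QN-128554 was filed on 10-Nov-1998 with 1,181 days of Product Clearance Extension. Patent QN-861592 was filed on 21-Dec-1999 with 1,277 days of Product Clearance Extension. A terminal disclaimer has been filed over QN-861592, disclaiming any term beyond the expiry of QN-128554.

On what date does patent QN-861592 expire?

February 3, 2027

Natural term of QN-861592:
  Base: filing + 25 years → 21 December 2024.
  Product Clearance Extension: +1277 days → 20 June 2028.
Expiry of referenced patent QN-128554:
  Base: filing + 25 years → 10 November 2023.
  Product Clearance Extension: +1181 days → 3 February 2027.
Terminal disclaimer: QN-861592 expires on the earlier of 20 June 2028 and 3 February 2027.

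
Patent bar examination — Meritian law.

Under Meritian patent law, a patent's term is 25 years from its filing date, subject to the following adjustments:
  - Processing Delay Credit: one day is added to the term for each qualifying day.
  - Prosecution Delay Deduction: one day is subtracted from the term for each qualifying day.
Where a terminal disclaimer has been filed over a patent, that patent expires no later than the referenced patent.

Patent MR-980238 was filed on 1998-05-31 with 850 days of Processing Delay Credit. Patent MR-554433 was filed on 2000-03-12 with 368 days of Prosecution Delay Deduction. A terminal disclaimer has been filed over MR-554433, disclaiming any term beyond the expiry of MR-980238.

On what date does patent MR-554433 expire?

March 9, 2024

Natural term of MR-554433:
  Base: filing + 25 years → 12 March 2025.
  Prosecution Delay Deduction: −368 days → 9 March 2024.
Expiry of referenced patent MR-980238:
  Base: filing + 25 years → 31 May 2023.
  Processing Delay Credit: +850 days → 27 September 2025.
Terminal disclaimer: MR-554433 expires on the earlier of 9 March 2024 and 27 September 2025.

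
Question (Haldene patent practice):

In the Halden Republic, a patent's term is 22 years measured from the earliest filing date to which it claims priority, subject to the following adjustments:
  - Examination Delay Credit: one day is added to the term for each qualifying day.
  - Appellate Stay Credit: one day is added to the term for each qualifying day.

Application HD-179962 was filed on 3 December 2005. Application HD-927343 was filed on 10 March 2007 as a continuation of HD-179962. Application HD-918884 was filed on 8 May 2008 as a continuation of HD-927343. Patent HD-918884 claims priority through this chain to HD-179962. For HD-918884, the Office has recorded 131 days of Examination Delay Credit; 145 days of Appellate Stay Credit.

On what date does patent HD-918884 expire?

September 4, 2028

Earliest priority filing: 3 December 2005.
Base term: 3 December 2005 + 22 years → 3 December 2027.
Examination Delay Credit: +131 days → 12 April 2028.
Appellate Stay Credit: +145 days → 4 September 2028.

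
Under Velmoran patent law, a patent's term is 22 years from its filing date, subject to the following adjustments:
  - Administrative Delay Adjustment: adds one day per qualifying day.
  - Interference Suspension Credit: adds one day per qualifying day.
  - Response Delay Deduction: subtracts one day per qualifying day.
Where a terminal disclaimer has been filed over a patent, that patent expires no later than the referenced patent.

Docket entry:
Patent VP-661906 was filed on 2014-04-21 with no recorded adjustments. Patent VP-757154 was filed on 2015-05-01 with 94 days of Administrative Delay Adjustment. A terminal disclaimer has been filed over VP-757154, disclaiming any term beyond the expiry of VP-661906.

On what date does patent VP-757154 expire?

2036-04-21

Natural term of VP-757154:
  Base: filing + 22 years → 1 May 2037.
  Administrative Delay Adjustment: +94 days → 3 August 2037.
Expiry of referenced patent VP-661906:
  Base: filing + 22 years → 21 April 2036.
Terminal disclaimer: VP-757154 expires on the earlier of 3 August 2037 and 21 April 2036.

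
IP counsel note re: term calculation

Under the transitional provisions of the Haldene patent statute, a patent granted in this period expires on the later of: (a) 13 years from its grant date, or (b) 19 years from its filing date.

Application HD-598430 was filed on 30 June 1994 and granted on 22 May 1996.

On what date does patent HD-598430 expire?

2013-06-30

(a) grant + 13 years → 22 May 2009.
(b) filing + 19 years → 30 June 2013.
Later of the two: 30 June 2013.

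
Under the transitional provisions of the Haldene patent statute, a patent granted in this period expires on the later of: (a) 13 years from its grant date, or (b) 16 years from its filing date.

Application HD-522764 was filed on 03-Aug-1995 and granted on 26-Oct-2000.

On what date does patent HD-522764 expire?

2013-10-26

(a) grant + 13 years → 26 October 2013.
(b) filing + 16 years → 3 August 2011.
Later of the two: 26 October 2013.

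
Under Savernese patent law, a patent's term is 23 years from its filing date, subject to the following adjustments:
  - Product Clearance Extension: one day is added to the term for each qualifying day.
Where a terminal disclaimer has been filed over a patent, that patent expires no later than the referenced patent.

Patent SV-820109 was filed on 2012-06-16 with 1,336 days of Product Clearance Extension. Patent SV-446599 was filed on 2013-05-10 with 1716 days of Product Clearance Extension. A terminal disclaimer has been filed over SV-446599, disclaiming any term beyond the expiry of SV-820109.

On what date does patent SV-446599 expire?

February 11, 2039

Natural term of SV-446599:
  Base: filing + 23 years → 10 May 2036.
  Product Clearance Extension: +1716 days → 20 January 2041.
Expiry of referenced patent SV-820109:
  Base: filing + 23 years → 16 June 2035.
  Product Clearance Extension: +1336 days → 11 February 2039.
Terminal disclaimer: SV-446599 expires on the earlier of 20 January 2041 and 11 February 2039.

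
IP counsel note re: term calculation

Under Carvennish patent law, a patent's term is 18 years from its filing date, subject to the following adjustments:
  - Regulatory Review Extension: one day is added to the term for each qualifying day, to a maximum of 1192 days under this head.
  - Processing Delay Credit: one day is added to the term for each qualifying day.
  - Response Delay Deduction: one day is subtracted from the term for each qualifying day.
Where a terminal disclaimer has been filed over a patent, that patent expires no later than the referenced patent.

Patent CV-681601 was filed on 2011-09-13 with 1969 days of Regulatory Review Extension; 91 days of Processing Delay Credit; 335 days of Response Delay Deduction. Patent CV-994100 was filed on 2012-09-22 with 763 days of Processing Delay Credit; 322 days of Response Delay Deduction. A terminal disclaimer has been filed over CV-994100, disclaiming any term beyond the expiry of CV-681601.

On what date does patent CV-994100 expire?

Natural term of CV-994100:
  Base: filing + 18 years → 22 September 2030.
  Processing Delay Credit: +763 days → 24 October 2032.
  Response Delay Deduction: −322 days → 7 December 2031.
Expiry of referenced patent CV-681601:
  Base: filing + 18 years → 13 September 2029.
  Regulatory Review Extension: 1969 days claimed exceeds the 1192-day cap, so +1192 days → 18 December 2032.
  Processing Delay Credit: +91 days → 19 March 2033.
  Response Delay Deduction: −335 days → 18 April 2032.
Terminal disclaimer: CV-994100 expires on the earlier of 7 December 2031 and 18 April 2032.

2031-12-07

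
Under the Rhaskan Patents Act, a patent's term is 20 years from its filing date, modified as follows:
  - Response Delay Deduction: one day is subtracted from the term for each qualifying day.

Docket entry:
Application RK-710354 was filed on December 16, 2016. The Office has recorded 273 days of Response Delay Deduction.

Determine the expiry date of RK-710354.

2036-03-18

Base term: filing date + 20 years → 16 December 2036.
Response Delay Deduction: −273 days → 18 March 2036.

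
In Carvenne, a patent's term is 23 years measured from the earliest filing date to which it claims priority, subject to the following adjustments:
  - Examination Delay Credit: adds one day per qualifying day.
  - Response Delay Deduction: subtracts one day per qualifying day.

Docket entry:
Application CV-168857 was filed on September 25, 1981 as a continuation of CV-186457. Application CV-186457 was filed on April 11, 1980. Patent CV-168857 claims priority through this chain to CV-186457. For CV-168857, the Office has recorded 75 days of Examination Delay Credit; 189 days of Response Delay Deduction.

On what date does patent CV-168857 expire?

2002-12-18

Earliest priority filing: 11 April 1980.
Base term: 11 April 1980 + 23 years → 11 April 2003.
Examination Delay Credit: +75 days → 25 June 2003.
Response Delay Deduction: −189 days → 18 December 2002.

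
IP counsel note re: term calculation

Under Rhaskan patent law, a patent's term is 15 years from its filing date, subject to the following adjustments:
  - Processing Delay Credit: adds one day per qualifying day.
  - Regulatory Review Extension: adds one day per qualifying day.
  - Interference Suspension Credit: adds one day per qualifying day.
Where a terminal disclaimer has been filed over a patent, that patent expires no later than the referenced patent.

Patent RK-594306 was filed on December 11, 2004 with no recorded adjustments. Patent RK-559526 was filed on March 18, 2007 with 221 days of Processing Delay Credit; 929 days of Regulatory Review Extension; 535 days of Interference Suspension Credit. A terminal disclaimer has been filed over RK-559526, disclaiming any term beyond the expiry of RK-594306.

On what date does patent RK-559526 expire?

Natural term of RK-559526:
  Base: filing + 15 years → 18 March 2022.
  Processing Delay Credit: +221 days → 25 October 2022.
  Regulatory Review Extension: +929 days → 11 May 2025.
  Interference Suspension Credit: +535 days → 28 October 2026.
Expiry of referenced patent RK-594306:
  Base: filing + 15 years → 11 December 2019.
Terminal disclaimer: RK-559526 expires on the earlier of 28 October 2026 and 11 December 2019.

December 11, 2019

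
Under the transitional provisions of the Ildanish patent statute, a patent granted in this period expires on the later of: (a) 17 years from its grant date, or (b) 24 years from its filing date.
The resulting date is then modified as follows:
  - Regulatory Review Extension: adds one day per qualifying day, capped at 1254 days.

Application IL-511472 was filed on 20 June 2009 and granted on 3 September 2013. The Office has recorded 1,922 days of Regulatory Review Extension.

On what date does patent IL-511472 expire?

(a) grant + 17 years → 3 September 2030.
(b) filing + 24 years → 20 June 2033.
Later of the two: 20 June 2033.
Regulatory Review Extension: 1922 days claimed exceeds the 1254-day cap, so +1254 days → 25 November 2036.

2036-11-25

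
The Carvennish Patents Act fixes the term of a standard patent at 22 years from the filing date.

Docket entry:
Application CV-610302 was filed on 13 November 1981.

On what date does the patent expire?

Filing date + 22 years → 13 November 2003.

2003-11-13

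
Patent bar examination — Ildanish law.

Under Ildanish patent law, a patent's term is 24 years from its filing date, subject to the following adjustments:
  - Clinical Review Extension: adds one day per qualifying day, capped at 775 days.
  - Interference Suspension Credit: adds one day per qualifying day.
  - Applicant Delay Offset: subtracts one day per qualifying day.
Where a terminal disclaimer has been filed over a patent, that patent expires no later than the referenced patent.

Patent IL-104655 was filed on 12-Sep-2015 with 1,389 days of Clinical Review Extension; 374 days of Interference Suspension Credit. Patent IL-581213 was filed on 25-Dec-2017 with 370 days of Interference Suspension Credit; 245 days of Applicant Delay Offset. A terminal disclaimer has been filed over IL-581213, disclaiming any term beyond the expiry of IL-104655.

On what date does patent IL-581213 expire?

Natural term of IL-581213:
  Base: filing + 24 years → 25 December 2041.
  Interference Suspension Credit: +370 days → 30 December 2042.
  Applicant Delay Offset: −245 days → 29 April 2042.
Expiry of referenced patent IL-104655:
  Base: filing + 24 years → 12 September 2039.
  Clinical Review Extension: 1389 days claimed exceeds the 775-day cap, so +775 days → 26 October 2041.
  Interference Suspension Credit: +374 days → 4 November 2042.
Terminal disclaimer: IL-581213 expires on the earlier of 29 April 2042 and 4 November 2042.

April 29, 2042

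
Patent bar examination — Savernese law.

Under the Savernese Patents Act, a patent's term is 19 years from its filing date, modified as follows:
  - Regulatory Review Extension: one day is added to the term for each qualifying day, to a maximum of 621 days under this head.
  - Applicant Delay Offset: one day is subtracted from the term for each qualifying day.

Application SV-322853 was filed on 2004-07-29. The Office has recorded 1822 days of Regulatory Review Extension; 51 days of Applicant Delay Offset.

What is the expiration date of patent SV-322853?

February 18, 2025

Base term: filing date + 19 years → 29 July 2023.
Regulatory Review Extension: 1822 days claimed exceeds the 621-day cap, so +621 days → 10 April 2025.
Applicant Delay Offset: −51 days → 18 February 2025.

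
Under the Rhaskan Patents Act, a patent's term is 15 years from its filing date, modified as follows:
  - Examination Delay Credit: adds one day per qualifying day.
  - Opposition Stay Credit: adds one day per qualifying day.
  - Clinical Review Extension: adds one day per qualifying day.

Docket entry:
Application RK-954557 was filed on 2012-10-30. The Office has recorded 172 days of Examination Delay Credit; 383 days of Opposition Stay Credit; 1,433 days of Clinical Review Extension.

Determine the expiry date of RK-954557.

Base term: filing date + 15 years → 30 October 2027.
Examination Delay Credit: +172 days → 19 April 2028.
Opposition Stay Credit: +383 days → 7 May 2029.
Clinical Review Extension: +1433 days → 9 April 2033.

2033-04-09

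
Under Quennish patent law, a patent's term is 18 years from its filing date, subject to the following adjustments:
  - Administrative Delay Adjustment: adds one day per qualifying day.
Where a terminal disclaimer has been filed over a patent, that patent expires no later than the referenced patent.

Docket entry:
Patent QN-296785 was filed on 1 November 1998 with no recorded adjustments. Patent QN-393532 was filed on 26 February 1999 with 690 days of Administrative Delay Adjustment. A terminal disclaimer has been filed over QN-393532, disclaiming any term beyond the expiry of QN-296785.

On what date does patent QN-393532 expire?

November 1, 2016

Natural term of QN-393532:
  Base: filing + 18 years → 26 February 2017.
  Administrative Delay Adjustment: +690 days → 17 January 2019.
Expiry of referenced patent QN-296785:
  Base: filing + 18 years → 1 November 2016.
Terminal disclaimer: QN-393532 expires on the earlier of 17 January 2019 and 1 November 2016.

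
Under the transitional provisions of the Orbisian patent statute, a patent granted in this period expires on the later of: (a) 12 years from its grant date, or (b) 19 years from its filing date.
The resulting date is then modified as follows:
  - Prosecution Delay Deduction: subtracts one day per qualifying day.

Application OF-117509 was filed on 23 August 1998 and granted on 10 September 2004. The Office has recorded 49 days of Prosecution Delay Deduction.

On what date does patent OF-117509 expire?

July 5, 2017

(a) grant + 12 years → 10 September 2016.
(b) filing + 19 years → 23 August 2017.
Later of the two: 23 August 2017.
Prosecution Delay Deduction: −49 days → 5 July 2017.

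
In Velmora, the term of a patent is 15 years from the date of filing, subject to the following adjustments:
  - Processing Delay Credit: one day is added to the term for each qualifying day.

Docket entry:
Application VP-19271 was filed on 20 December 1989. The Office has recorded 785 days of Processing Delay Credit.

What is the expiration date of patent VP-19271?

Base term: filing date + 15 years → 20 December 2004.
Processing Delay Credit: +785 days → 13 February 2007.

2007-02-13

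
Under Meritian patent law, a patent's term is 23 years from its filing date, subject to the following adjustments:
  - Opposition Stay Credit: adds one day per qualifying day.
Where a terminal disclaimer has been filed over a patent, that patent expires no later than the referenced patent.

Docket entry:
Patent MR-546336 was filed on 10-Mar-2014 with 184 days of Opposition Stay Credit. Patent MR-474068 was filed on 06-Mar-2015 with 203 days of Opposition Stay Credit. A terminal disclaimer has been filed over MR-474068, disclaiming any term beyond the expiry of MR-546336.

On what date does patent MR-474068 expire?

September 10, 2037

Natural term of MR-474068:
  Base: filing + 23 years → 6 March 2038.
  Opposition Stay Credit: +203 days → 25 September 2038.
Expiry of referenced patent MR-546336:
  Base: filing + 23 years → 10 March 2037.
  Opposition Stay Credit: +184 days → 10 September 2037.
Terminal disclaimer: MR-474068 expires on the earlier of 25 September 2038 and 10 September 2037.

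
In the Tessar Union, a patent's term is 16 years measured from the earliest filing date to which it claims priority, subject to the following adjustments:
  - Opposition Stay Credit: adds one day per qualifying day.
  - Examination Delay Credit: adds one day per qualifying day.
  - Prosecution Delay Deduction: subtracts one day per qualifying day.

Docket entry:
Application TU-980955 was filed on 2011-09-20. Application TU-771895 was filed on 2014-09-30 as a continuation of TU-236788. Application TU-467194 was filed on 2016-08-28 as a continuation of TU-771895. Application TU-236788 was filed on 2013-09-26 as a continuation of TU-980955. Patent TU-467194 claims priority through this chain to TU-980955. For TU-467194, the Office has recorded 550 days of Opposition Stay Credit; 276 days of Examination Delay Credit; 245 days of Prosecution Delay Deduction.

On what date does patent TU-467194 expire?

2029-04-23

Earliest priority filing: 20 September 2011.
Base term: 20 September 2011 + 16 years → 20 September 2027.
Opposition Stay Credit: +550 days → 23 March 2029.
Examination Delay Credit: +276 days → 24 December 2029.
Prosecution Delay Deduction: −245 days → 23 April 2029.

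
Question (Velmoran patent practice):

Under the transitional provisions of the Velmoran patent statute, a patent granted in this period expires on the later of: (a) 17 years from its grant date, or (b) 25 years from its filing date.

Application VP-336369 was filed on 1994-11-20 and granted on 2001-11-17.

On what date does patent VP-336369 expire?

November 20, 2019

(a) grant + 17 years → 17 November 2018.
(b) filing + 25 years → 20 November 2019.
Later of the two: 20 November 2019.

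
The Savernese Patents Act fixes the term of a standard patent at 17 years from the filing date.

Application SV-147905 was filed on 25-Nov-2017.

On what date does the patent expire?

Filing date + 17 years → 25 November 2034.

November 25, 2034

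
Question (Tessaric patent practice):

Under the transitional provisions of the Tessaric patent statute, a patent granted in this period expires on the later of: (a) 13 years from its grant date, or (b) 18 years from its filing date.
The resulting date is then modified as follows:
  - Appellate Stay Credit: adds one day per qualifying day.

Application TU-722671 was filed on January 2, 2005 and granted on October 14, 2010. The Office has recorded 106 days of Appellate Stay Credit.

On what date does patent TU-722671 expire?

January 28, 2024

(a) grant + 13 years → 14 October 2023.
(b) filing + 18 years → 2 January 2023.
Later of the two: 14 October 2023.
Appellate Stay Credit: +106 days → 28 January 2024.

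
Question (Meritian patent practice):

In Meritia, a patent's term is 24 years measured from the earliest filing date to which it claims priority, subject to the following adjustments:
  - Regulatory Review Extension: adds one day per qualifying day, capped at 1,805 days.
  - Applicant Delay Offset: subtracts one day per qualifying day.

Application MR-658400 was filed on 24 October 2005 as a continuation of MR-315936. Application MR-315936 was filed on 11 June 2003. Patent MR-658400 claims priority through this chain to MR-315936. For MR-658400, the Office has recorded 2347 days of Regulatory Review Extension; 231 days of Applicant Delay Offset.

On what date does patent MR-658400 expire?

Earliest priority filing: 11 June 2003.
Base term: 11 June 2003 + 24 years → 11 June 2027.
Regulatory Review Extension: 2347 days claimed exceeds the 1805-day cap, so +1805 days → 20 May 2032.
Applicant Delay Offset: −231 days → 2 October 2031.

October 2, 2031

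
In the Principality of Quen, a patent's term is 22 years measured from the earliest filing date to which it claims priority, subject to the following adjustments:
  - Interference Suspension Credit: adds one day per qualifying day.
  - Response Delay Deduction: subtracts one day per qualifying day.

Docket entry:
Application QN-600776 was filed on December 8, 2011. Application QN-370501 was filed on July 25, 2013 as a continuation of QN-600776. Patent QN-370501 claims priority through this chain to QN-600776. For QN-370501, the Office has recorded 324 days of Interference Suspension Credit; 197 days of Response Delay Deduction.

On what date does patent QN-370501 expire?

2034-04-14

Earliest priority filing: 8 December 2011.
Base term: 8 December 2011 + 22 years → 8 December 2033.
Interference Suspension Credit: +324 days → 28 October 2034.
Response Delay Deduction: −197 days → 14 April 2034.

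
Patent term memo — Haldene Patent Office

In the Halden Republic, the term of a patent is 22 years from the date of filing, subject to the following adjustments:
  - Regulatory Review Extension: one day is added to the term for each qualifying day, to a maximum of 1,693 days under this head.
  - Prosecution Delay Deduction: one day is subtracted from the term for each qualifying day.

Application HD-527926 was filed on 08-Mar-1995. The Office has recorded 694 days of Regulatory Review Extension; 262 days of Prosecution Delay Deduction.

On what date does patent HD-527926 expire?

May 14, 2018

Base term: filing date + 22 years → 8 March 2017.
Regulatory Review Extension: 694 days (within the 1693-day cap) → +694 days → 31 January 2019.
Prosecution Delay Deduction: −262 days → 14 May 2018.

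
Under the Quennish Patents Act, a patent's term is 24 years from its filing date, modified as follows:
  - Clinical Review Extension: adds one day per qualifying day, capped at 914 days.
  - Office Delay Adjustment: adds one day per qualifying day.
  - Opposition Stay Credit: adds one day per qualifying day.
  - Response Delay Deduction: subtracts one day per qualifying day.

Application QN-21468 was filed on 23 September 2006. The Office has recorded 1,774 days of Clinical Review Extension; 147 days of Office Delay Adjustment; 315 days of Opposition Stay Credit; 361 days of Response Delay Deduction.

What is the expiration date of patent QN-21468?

Base term: filing date + 24 years → 23 September 2030.
Clinical Review Extension: 1774 days claimed exceeds the 914-day cap, so +914 days → 25 March 2033.
Office Delay Adjustment: +147 days → 19 August 2033.
Opposition Stay Credit: +315 days → 30 June 2034.
Response Delay Deduction: −361 days → 4 July 2033.

2033-07-04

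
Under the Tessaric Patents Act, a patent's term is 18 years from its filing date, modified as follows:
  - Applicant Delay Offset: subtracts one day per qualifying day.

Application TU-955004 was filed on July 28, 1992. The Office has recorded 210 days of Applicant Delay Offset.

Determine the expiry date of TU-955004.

December 30, 2009

Base term: filing date + 18 years → 28 July 2010.
Applicant Delay Offset: −210 days → 30 December 2009.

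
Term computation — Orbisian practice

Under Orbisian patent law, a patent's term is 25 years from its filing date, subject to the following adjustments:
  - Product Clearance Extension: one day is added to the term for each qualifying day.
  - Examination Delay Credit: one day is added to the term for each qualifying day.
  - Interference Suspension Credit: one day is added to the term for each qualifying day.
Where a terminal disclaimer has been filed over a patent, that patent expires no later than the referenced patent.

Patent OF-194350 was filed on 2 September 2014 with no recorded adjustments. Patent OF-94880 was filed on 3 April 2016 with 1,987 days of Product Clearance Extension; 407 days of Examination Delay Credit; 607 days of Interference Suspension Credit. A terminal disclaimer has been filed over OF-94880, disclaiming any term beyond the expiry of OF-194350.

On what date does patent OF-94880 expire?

Natural term of OF-94880:
  Base: filing + 25 years → 3 April 2041.
  Product Clearance Extension: +1987 days → 11 September 2046.
  Examination Delay Credit: +407 days → 23 October 2047.
  Interference Suspension Credit: +607 days → 21 June 2049.
Expiry of referenced patent OF-194350:
  Base: filing + 25 years → 2 September 2039.
Terminal disclaimer: OF-94880 expires on the earlier of 21 June 2049 and 2 September 2039.

September 2, 2039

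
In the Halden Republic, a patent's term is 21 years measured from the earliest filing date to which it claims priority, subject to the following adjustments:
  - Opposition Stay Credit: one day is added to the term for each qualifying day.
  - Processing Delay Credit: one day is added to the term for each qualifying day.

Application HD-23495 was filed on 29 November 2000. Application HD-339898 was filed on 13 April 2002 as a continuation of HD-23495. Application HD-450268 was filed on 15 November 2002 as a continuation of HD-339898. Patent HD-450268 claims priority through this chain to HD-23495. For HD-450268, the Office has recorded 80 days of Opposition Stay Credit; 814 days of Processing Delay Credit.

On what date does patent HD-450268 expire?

Earliest priority filing: 29 November 2000.
Base term: 29 November 2000 + 21 years → 29 November 2021.
Opposition Stay Credit: +80 days → 17 February 2022.
Processing Delay Credit: +814 days → 11 May 2024.

May 11, 2024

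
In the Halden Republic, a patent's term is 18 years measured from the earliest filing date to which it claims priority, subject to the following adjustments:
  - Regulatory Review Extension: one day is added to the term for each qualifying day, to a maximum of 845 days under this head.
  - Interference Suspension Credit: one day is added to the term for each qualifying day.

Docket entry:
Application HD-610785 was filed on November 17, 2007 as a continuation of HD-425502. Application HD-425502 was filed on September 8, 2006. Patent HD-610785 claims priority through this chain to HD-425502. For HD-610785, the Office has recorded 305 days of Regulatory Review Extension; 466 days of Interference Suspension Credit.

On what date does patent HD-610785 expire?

Earliest priority filing: 8 September 2006.
Base term: 8 September 2006 + 18 years → 8 September 2024.
Regulatory Review Extension: 305 days (within the 845-day cap) → +305 days → 10 July 2025.
Interference Suspension Credit: +466 days → 19 October 2026.

2026-10-19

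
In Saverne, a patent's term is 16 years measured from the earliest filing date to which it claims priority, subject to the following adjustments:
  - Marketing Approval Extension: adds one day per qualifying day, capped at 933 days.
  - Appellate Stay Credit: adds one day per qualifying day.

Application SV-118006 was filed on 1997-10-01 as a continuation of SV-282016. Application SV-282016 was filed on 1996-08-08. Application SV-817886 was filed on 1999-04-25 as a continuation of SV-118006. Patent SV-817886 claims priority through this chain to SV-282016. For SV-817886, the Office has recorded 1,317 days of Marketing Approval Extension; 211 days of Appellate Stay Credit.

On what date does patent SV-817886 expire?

September 26, 2015

Earliest priority filing: 8 August 1996.
Base term: 8 August 1996 + 16 years → 8 August 2012.
Marketing Approval Extension: 1317 days claimed exceeds the 933-day cap, so +933 days → 27 February 2015.
Appellate Stay Credit: +211 days → 26 September 2015.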